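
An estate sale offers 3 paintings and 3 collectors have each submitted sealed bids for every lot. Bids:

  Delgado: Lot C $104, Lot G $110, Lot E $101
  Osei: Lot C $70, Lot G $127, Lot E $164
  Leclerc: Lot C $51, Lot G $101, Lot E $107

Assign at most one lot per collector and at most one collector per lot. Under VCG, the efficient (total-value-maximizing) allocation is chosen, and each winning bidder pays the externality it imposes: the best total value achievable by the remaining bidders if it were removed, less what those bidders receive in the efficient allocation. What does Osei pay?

Efficient allocation: Delgado→Lot C ($104), Osei→Lot E ($164), Leclerc→Lot G ($101); total welfare W = $369.
Osei receives Lot E at value $164, so the others get W − 164 = $205.
Without Osei: best allocation of the remaining 2 bidders over all 3 lots is Delgado→Lot G ($110), Leclerc→Lot E ($107), total $217.
VCG payment = (others' best without Osei) − (others' welfare with Osei) = 217 − 205 = $12.

Osei pays $12.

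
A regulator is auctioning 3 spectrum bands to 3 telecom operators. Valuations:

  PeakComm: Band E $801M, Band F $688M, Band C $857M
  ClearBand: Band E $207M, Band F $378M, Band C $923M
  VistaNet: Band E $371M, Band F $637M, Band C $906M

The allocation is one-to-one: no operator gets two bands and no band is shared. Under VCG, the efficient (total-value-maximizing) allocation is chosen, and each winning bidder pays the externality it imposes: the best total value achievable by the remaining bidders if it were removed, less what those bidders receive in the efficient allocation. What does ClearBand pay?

Efficient allocation: PeakComm→Band E ($801M), ClearBand→Band C ($923M), VistaNet→Band F ($637M); total welfare W = $2361M.
ClearBand receives Band C at value $923M, so the others get W − 923 = $1438M.
Without ClearBand: best allocation of the remaining 2 bidders over all 3 bands is PeakComm→Band E ($801M), VistaNet→Band C ($906M), total $1707M.
VCG payment = (others' best without ClearBand) − (others' welfare with ClearBand) = 1707 − 1438 = $269M.

ClearBand pays $269M.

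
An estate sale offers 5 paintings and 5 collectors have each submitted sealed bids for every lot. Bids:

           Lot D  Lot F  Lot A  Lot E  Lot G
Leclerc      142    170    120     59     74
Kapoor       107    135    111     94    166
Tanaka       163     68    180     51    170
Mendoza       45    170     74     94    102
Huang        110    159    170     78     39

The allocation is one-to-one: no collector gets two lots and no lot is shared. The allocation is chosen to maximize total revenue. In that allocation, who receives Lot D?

Optimal: Leclerc→Lot F ($170), Kapoor→Lot G ($166), Tanaka→Lot D ($163), Mendoza→Lot E ($94), Huang→Lot A ($170) — total 170+166+163+94+170 = $763.
Column-greedy (each lot in turn goes to its best remaining collector) gives $699, worse by 64.
Every other assignment is strictly worse.
Tanaka's own top lot is Lot A ($180), but forcing Tanaka→Lot A and reassigning the rest optimally gives only $741 — worse by 22.

Tanaka receives Lot D.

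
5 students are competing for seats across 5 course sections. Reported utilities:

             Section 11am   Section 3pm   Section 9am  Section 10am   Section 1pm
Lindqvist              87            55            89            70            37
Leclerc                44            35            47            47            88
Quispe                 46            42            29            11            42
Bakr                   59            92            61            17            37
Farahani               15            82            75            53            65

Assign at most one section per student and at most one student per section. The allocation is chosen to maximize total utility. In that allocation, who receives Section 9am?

Optimal: Lindqvist→Section 10am (70 points), Leclerc→Section 1pm (88 points), Quispe→Section 11am (46 points), Bakr→Section 3pm (92 points), Farahani→Section 9am (75 points) — total 70+88+46+92+75 = 371 points.
Row-greedy (each student in turn takes its best remaining section) gives 368 points, worse by 3.
Farahani's own top section is Section 3pm (82 points), but forcing Farahani→Section 3pm and reassigning the rest optimally gives only 347 points — worse by 24.

Farahani receives Section 9am.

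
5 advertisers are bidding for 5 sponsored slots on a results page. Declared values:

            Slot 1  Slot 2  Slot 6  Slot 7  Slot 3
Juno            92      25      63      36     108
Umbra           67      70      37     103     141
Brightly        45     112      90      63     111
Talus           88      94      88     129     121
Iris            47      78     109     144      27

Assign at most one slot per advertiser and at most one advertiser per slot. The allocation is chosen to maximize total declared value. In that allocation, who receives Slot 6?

Iris receives Slot 6.

Treat this as an assignment problem: match each advertiser to one slot.
Optimal: Juno→Slot 1 ($92), Umbra→Slot 3 ($141), Brightly→Slot 2 ($112), Talus→Slot 7 ($129), Iris→Slot 6 ($109) — total 92+141+112+129+109 = $583.
Max-entry greedy (repeatedly take the single best remaining cell) gives $577, worse by 6.
Next-best assignment: Juno→Slot 1, Umbra→Slot 3, Brightly→Slot 2, Talus→Slot 6, Iris→Slot 7 = $577.
Swapping Iris↔Brightly (Iris→Slot 2 $78, Brightly→Slot 6 $90) loses 53.
Iris's own top slot is Slot 7 ($144), but forcing Iris→Slot 7 and reassigning the rest optimally gives only $577 — worse by 6.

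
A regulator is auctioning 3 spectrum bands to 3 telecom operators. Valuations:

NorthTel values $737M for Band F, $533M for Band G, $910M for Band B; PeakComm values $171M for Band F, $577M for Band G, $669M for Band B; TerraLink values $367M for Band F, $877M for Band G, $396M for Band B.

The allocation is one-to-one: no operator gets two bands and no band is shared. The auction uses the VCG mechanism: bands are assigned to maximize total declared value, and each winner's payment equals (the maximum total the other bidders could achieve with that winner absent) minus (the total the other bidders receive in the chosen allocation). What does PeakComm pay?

Efficient allocation: NorthTel→Band F ($737M), PeakComm→Band B ($669M), TerraLink→Band G ($877M); total welfare W = $2283M.
PeakComm receives Band B at value $669M, so the others get W − 669 = $1614M.
Without PeakComm: best allocation of the remaining 2 bidders over all 3 bands is NorthTel→Band B ($910M), TerraLink→Band G ($877M), total $1787M.
VCG payment = (others' best without PeakComm) − (others' welfare with PeakComm) = 1787 − 1614 = $173M.

PeakComm pays $173M.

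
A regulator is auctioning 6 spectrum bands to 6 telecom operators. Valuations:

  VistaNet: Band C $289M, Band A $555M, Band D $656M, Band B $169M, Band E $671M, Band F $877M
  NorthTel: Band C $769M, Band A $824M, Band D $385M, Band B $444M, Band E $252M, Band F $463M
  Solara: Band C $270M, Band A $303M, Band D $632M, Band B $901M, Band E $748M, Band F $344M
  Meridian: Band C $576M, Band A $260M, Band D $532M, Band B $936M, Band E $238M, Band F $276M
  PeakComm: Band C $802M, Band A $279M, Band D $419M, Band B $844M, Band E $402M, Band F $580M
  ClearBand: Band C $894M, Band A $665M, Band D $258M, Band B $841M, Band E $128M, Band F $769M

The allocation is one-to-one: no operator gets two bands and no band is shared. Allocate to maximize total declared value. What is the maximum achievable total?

Maximum total: $4735M

Optimal: VistaNet→Band D ($656M), NorthTel→Band A ($824M), Solara→Band E ($748M), Meridian→Band B ($936M), PeakComm→Band C ($802M), ClearBand→Band F ($769M) — total 656+824+748+936+802+769 = $4735M.
Max-entry greedy (repeatedly take the single best remaining cell) gives $4698M, worse by 37.
Next-best assignment: VistaNet→Band F, NorthTel→Band A, Solara→Band E, Meridian→Band D, PeakComm→Band B, ClearBand→Band C = $4719M.
Every other assignment is strictly worse.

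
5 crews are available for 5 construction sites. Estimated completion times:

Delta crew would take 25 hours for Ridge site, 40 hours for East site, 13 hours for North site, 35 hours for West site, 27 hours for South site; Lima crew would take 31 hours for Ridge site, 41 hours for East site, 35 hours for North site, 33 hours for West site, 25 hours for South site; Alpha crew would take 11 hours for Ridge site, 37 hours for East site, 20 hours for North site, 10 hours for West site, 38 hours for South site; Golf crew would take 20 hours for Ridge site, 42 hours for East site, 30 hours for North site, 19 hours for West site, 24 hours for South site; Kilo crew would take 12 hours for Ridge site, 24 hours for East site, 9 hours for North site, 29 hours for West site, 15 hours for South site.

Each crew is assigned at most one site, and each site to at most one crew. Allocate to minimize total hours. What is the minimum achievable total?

Treat this as an assignment problem: match each crew to one site.
Optimal: Delta crew→North site (13 hours), Lima crew→South site (25 hours), Alpha crew→Ridge site (11 hours), Golf crew→West site (19 hours), Kilo crew→East site (24 hours) — total 13+25+11+19+24 = 92 hours.
Swapping Golf crew↔Kilo crew (Golf crew→East site 42 hours, Kilo crew→West site 29 hours) adds 28.

Minimum total: 92 hours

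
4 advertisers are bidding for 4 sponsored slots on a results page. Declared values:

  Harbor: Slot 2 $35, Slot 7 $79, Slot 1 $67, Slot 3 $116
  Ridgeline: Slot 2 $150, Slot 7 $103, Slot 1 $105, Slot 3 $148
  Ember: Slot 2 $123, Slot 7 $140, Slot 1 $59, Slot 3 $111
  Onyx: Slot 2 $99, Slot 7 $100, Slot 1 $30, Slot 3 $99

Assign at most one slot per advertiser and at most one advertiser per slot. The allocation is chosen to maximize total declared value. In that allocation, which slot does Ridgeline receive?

Ridgeline receives Slot 1.

Optimal: Harbor→Slot 3 ($116), Ridgeline→Slot 1 ($105), Ember→Slot 7 ($140), Onyx→Slot 2 ($99) — total 116+105+140+99 = $460.
Max-entry greedy (repeatedly take the single best remaining cell) gives $436, worse by 24.
Swapping Ember↔Onyx (Ember→Slot 2 $123, Onyx→Slot 7 $100) loses 16.
No other one-to-one assignment exceeds $460.
Ridgeline's own top slot is Slot 2 ($150), but forcing Ridgeline→Slot 2 and reassigning the rest optimally gives only $456 — worse by 4.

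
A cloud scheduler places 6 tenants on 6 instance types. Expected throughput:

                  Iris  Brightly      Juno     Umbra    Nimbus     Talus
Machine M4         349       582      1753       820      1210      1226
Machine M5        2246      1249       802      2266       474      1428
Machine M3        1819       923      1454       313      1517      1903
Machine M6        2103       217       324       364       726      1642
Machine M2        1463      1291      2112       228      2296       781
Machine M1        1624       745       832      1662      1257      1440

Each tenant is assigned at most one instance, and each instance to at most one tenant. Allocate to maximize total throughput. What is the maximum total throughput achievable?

Optimal: Iris→Machine M6 (2103 ops/s), Brightly→Machine M1 (745 ops/s), Juno→Machine M4 (1753 ops/s), Umbra→Machine M5 (2266 ops/s), Nimbus→Machine M2 (2296 ops/s), Talus→Machine M3 (1903 ops/s) — total 2103+745+1753+2266+2296+1903 = 11066 ops/s.

Maximum total: 11066 ops/s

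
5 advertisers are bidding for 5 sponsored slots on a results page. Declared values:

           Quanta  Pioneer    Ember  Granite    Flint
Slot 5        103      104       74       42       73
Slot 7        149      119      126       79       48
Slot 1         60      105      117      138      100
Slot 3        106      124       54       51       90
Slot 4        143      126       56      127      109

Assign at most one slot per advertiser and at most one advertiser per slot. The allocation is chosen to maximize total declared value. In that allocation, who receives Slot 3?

Pioneer receives Slot 3.

Optimal: Quanta→Slot 4 ($143), Pioneer→Slot 3 ($124), Ember→Slot 7 ($126), Granite→Slot 1 ($138), Flint→Slot 5 ($73) — total 143+124+126+138+73 = $604.
Row-greedy (each advertiser in turn takes its best remaining slot) gives $516, worse by 88.
Next-best assignment: Quanta→Slot 4, Pioneer→Slot 5, Ember→Slot 7, Granite→Slot 1, Flint→Slot 3 = $601.
No other one-to-one assignment exceeds $604.
Pioneer's own top slot is Slot 4 ($126), but forcing Pioneer→Slot 4 and reassigning the rest optimally gives only $583 — worse by 21.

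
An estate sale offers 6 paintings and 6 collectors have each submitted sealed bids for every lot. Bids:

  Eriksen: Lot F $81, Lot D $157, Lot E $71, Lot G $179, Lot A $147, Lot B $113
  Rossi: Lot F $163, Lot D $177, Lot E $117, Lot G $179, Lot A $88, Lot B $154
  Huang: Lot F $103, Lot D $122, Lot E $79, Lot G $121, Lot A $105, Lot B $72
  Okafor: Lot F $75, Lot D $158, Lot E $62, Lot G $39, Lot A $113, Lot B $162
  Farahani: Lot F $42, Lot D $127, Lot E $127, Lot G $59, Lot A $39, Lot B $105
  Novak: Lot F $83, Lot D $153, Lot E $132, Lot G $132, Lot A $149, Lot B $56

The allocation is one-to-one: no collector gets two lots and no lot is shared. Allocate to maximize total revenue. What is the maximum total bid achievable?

Optimal: Eriksen→Lot G ($179), Rossi→Lot F ($163), Huang→Lot D ($122), Okafor→Lot B ($162), Farahani→Lot E ($127), Novak→Lot A ($149) — total 179+163+122+162+127+149 = $902.
Column-greedy (each lot in turn goes to its best remaining collector) gives $842, worse by 60.
Next-best assignment: Eriksen→Lot G, Rossi→Lot D, Huang→Lot F, Okafor→Lot B, Farahani→Lot E, Novak→Lot A = $897.
Swapping Rossi↔Novak (Rossi→Lot A $88, Novak→Lot F $83) loses 141.
Every other assignment is strictly worse.

Maximum total: $902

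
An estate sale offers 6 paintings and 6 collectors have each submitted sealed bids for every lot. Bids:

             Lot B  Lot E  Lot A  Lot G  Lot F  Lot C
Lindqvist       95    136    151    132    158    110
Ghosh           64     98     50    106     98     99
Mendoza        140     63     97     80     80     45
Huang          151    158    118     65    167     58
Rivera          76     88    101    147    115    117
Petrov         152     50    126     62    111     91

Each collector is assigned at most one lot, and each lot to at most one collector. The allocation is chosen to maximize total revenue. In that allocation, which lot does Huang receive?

Huang receives Lot E.

Optimal: Lindqvist→Lot F ($158), Ghosh→Lot C ($99), Mendoza→Lot B ($140), Huang→Lot E ($158), Rivera→Lot G ($147), Petrov→Lot A ($126) — total 158+99+140+158+147+126 = $828.
Column-greedy (each lot in turn goes to its best remaining collector) gives $751, worse by 77.
Swapping Mendoza↔Ghosh (Mendoza→Lot C $45, Ghosh→Lot B $64) loses 130.
Checked against all permutations: $828 is optimal.
Huang's own top lot is Lot F ($167), but forcing Huang→Lot F and reassigning the rest optimally gives only $815 — worse by 13.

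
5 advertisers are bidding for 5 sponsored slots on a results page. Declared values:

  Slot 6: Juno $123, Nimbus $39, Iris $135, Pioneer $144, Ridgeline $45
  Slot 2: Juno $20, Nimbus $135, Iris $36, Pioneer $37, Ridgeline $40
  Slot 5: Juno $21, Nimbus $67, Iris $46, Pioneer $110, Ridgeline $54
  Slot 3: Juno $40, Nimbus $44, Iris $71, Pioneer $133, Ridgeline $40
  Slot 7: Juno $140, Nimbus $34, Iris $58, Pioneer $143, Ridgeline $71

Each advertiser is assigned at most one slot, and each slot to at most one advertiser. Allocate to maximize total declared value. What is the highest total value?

Max total: $597

Optimal: Juno→Slot 7 ($140), Nimbus→Slot 2 ($135), Iris→Slot 6 ($135), Pioneer→Slot 3 ($133), Ridgeline→Slot 5 ($54) — total 140+135+135+133+54 = $597.
Column-greedy (each slot in turn goes to its best remaining advertiser) gives $544, worse by 53.
Next-best assignment: Juno→Slot 7, Nimbus→Slot 2, Iris→Slot 6, Pioneer→Slot 5, Ridgeline→Slot 3 = $560.
Swapping Iris↔Pioneer (Iris→Slot 3 $71, Pioneer→Slot 6 $144) loses 53.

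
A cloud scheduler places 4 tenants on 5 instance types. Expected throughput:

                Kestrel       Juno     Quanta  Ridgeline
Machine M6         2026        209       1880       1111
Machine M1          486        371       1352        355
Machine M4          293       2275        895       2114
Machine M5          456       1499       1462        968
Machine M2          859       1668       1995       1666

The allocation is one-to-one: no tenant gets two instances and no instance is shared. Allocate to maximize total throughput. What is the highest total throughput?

Optimal: Kestrel→Machine M6 (2026 ops/s), Juno→Machine M5 (1499 ops/s), Quanta→Machine M2 (1995 ops/s), Ridgeline→Machine M4 (2114 ops/s) — total 2026+1499+1995+2114 = 7634 ops/s.
Column-greedy (each instance in turn goes to its best remaining tenant) gives 6621 ops/s, worse by 1013.
Swapping Juno↔Kestrel (Juno→Machine M6 209 ops/s, Kestrel→Machine M5 456 ops/s) loses 2860.

Maximum total: 7634 ops/s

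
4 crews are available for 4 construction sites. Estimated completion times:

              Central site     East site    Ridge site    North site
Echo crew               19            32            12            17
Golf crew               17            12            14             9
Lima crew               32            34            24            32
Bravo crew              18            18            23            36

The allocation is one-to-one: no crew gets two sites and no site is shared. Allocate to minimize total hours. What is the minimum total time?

Min total: 70 hours

Optimal: Echo crew→Central site (19 hours), Golf crew→North site (9 hours), Lima crew→Ridge site (24 hours), Bravo crew→East site (18 hours) — total 19+9+24+18 = 70 hours.
Column-greedy (each site in turn goes to its cheapest remaining crew) gives 79 hours, worse by 9.
Swapping Lima crew↔Golf crew (Lima crew→North site 32 hours, Golf crew→Ridge site 14 hours) adds 13.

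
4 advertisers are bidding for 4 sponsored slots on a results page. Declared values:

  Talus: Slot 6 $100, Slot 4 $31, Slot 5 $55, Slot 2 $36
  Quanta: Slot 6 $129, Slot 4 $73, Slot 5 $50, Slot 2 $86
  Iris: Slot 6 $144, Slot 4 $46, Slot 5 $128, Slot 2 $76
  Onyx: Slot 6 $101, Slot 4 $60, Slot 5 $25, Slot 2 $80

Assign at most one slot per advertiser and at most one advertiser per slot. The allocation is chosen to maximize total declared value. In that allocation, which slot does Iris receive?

Optimal: Talus→Slot 6 ($100), Quanta→Slot 4 ($73), Iris→Slot 5 ($128), Onyx→Slot 2 ($80) — total 100+73+128+80 = $381.
Max-entry greedy (repeatedly take the single best remaining cell) gives $345, worse by 36.
Next-best assignment: Talus→Slot 6, Quanta→Slot 2, Iris→Slot 5, Onyx→Slot 4 = $374.
Iris's own top slot is Slot 6 ($144), but forcing Iris→Slot 6 and reassigning the rest optimally gives only $352 — worse by 29.

Iris receives Slot 5.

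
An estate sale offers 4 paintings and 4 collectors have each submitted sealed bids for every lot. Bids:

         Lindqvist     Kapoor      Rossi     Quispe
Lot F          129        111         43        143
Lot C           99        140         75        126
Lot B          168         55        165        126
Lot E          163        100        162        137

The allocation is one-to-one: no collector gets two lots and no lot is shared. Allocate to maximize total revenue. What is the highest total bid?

Optimal: Lindqvist→Lot B ($168), Kapoor→Lot C ($140), Rossi→Lot E ($162), Quispe→Lot F ($143) — total 168+140+162+143 = $613.
Swapping Kapoor↔Rossi (Kapoor→Lot E $100, Rossi→Lot C $75) loses 127.
Checked against all permutations: $613 is optimal.

Maximum total: $613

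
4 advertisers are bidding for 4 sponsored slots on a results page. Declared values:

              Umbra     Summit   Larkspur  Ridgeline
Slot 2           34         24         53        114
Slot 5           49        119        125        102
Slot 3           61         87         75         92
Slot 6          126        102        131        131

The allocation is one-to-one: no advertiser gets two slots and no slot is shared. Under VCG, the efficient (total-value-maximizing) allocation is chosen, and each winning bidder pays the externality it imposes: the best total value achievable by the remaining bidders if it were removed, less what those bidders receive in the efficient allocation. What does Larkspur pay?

Larkspur pays $32.

Efficient allocation: Umbra→Slot 6 ($126), Summit→Slot 3 ($87), Larkspur→Slot 5 ($125), Ridgeline→Slot 2 ($114); total welfare W = $452.
Larkspur receives Slot 5 at value $125, so the others get W − 125 = $327.
Without Larkspur: best allocation of the remaining 3 bidders over all 4 slots is Umbra→Slot 6 ($126), Summit→Slot 5 ($119), Ridgeline→Slot 2 ($114), total $359.
VCG payment = (others' best without Larkspur) − (others' welfare with Larkspur) = 359 − 327 = $32.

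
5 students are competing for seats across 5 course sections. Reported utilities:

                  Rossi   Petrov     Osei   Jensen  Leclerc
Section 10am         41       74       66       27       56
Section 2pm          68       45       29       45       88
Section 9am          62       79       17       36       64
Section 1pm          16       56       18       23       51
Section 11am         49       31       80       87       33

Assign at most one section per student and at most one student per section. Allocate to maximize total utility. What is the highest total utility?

Max total: 359 points

This is a one-to-one assignment (maximum-weight bipartite matching).
Optimal: Rossi→Section 9am (62 points), Petrov→Section 1pm (56 points), Osei→Section 10am (66 points), Jensen→Section 11am (87 points), Leclerc→Section 2pm (88 points) — total 62+56+66+87+88 = 359 points.
Max-entry greedy (repeatedly take the single best remaining cell) gives 336 points, worse by 23.
Next-best assignment: Rossi→Section 2pm, Petrov→Section 9am, Osei→Section 10am, Jensen→Section 11am, Leclerc→Section 1pm = 351 points.
Swapping Leclerc↔Petrov (Leclerc→Section 1pm 51 points, Petrov→Section 2pm 45 points) loses 48.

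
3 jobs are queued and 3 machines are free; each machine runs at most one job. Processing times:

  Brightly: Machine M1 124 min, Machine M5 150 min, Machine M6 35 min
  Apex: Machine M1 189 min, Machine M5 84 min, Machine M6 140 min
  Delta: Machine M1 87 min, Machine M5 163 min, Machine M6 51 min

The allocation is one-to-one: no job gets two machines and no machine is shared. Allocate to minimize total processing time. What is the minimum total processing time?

Optimal: Brightly→Machine M6 (35 min), Apex→Machine M5 (84 min), Delta→Machine M1 (87 min) — total 35+84+87 = 206 min.
Next-best assignment: Brightly→Machine M1, Apex→Machine M5, Delta→Machine M6 = 259 min.
No other one-to-one assignment undercuts 206 min.

Minimum total: 206 min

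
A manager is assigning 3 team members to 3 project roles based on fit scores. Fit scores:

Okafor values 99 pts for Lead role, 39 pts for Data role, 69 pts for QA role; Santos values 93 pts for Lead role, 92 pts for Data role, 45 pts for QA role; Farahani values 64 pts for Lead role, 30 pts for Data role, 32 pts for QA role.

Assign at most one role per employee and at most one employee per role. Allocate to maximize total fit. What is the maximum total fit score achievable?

Maximum total: 225 pts

Optimal: Okafor→QA role (69 pts), Santos→Data role (92 pts), Farahani→Lead role (64 pts) — total 69+92+64 = 225 pts.
Max-entry greedy (repeatedly take the single best remaining cell) gives 223 pts, worse by 2.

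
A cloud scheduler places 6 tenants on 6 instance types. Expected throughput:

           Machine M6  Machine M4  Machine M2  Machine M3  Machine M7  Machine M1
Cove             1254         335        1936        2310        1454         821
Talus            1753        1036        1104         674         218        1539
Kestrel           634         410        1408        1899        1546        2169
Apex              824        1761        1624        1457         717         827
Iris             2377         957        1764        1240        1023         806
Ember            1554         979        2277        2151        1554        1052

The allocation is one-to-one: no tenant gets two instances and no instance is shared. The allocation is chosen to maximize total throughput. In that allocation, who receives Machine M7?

Kestrel receives Machine M7.

Treat this as an assignment problem: match each tenant to one instance.
Optimal: Cove→Machine M3 (2310 ops/s), Talus→Machine M1 (1539 ops/s), Kestrel→Machine M7 (1546 ops/s), Apex→Machine M4 (1761 ops/s), Iris→Machine M6 (2377 ops/s), Ember→Machine M2 (2277 ops/s) — total 2310+1539+1546+1761+2377+2277 = 11810 ops/s.
Max-entry greedy (repeatedly take the single best remaining cell) gives 11112 ops/s, worse by 698.
No other one-to-one assignment exceeds 11810 ops/s.
Kestrel's own top instance is Machine M1 (2169 ops/s), but forcing Kestrel→Machine M1 and reassigning the rest optimally gives only 11311 ops/s — worse by 499.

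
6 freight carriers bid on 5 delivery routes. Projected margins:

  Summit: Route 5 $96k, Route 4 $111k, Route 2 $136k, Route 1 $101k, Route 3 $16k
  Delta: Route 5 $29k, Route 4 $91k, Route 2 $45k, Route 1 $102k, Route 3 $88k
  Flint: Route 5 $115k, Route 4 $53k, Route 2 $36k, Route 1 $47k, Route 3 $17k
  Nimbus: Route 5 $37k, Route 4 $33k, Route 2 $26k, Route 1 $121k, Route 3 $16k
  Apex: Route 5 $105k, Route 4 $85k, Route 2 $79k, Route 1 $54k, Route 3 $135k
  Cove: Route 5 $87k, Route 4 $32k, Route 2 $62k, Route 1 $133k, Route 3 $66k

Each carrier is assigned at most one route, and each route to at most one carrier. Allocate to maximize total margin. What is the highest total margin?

Optimal: Flint→Route 5 ($115k), Delta→Route 4 ($91k), Summit→Route 2 ($136k), Cove→Route 1 ($133k), Apex→Route 3 ($135k) — total 115+91+136+133+135 = $610k.
Column-greedy (each route in turn goes to its best remaining carrier) gives $526k, worse by 84.
Next-best assignment: Flint→Route 5, Delta→Route 4, Summit→Route 2, Nimbus→Route 1, Apex→Route 3 = $598k.
Swapping Flint↔Cove (Flint→Route 1 $47k, Cove→Route 5 $87k) loses 114.
No other one-to-one assignment exceeds $610k.

Maximum total: $610k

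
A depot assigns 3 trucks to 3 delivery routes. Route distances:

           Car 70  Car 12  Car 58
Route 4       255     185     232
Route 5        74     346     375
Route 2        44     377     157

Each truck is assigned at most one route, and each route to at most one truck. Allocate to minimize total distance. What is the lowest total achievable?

This is the linear assignment problem.
Optimal: Car 70→Route 5 (74 km), Car 12→Route 4 (185 km), Car 58→Route 2 (157 km) — total 74+185+157 = 416 km.
Row-greedy (each truck in turn takes its cheapest remaining route) gives 604 km, worse by 188.
Next-best assignment: Car 70→Route 2, Car 12→Route 4, Car 58→Route 5 = 604 km.
Swapping Car 12↔Car 70 (Car 12→Route 5 346 km, Car 70→Route 4 255 km) adds 342.

Min total: 416 km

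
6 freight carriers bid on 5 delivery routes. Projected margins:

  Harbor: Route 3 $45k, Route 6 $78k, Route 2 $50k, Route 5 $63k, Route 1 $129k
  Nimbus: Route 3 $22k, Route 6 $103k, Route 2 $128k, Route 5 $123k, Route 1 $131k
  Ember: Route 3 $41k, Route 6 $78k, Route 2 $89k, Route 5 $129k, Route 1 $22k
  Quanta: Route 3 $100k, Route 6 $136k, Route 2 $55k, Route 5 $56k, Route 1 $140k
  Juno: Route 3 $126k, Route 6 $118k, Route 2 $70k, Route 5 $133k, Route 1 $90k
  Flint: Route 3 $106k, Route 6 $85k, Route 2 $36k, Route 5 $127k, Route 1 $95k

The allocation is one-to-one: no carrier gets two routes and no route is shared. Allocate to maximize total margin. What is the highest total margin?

Max total: $648k

This is a one-to-one assignment (maximum-weight bipartite matching).
Optimal: Juno→Route 3 ($126k), Quanta→Route 6 ($136k), Nimbus→Route 2 ($128k), Ember→Route 5 ($129k), Harbor→Route 1 ($129k) — total 126+136+128+129+129 = $648k.
Max-entry greedy (repeatedly take the single best remaining cell) gives $585k, worse by 63.
Every other assignment is strictly worse.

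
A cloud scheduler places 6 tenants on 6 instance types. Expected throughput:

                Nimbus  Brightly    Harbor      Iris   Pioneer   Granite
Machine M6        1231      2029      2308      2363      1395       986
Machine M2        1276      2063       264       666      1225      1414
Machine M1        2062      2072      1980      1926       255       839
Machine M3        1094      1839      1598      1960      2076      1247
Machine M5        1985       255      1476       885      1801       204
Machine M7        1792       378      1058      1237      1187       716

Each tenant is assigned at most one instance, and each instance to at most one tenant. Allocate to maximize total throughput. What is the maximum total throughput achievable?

Maximum total: 11347 ops/s

This is the linear assignment problem.
Optimal: Nimbus→Machine M7 (1792 ops/s), Brightly→Machine M1 (2072 ops/s), Harbor→Machine M6 (2308 ops/s), Iris→Machine M3 (1960 ops/s), Pioneer→Machine M5 (1801 ops/s), Granite→Machine M2 (1414 ops/s) — total 1792+2072+2308+1960+1801+1414 = 11347 ops/s.
Row-greedy (each tenant in turn takes its best remaining instance) gives 10910 ops/s, worse by 437.
Next-best assignment: Nimbus→Machine M7, Brightly→Machine M2, Harbor→Machine M1, Iris→Machine M6, Pioneer→Machine M5, Granite→Machine M3 = 11246 ops/s.
Swapping Nimbus↔Brightly (Nimbus→Machine M1 2062 ops/s, Brightly→Machine M7 378 ops/s) loses 1424.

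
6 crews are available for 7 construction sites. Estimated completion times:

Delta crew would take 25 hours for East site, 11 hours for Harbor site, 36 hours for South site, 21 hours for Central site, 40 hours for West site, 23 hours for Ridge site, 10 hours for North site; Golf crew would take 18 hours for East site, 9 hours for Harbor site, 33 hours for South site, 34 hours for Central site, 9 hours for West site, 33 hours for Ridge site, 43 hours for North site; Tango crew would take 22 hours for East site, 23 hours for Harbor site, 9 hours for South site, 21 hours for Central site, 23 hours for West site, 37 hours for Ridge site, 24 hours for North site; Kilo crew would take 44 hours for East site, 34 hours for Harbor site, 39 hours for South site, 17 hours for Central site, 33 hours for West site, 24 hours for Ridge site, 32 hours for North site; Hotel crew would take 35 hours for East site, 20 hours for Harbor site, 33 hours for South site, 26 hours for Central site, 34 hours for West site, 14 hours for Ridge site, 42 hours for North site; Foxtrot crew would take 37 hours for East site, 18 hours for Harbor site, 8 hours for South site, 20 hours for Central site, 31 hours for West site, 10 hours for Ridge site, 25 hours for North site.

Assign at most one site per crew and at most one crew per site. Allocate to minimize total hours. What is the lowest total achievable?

Min total: 75 hours

Treat this as an assignment problem: match each crew to one site.
Optimal: Delta crew→North site (10 hours), Golf crew→West site (9 hours), Tango crew→South site (9 hours), Kilo crew→Central site (17 hours), Hotel crew→Harbor site (20 hours), Foxtrot crew→Ridge site (10 hours) — total 10+9+9+17+20+10 = 75 hours.
Column-greedy (each site in turn goes to its cheapest remaining crew) gives 91 hours, worse by 16.
Next-best assignment: Delta crew→North site, Golf crew→West site, Tango crew→South site, Kilo crew→Central site, Hotel crew→Ridge site, Foxtrot crew→Harbor site = 77 hours.
Swapping Delta crew↔Kilo crew (Delta crew→Central site 21 hours, Kilo crew→North site 32 hours) adds 26.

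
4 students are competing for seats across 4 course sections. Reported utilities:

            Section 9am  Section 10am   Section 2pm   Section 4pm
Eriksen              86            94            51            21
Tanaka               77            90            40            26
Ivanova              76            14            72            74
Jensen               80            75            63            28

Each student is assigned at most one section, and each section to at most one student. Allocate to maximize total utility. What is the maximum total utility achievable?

Optimal: Eriksen→Section 9am (86 points), Tanaka→Section 10am (90 points), Ivanova→Section 4pm (74 points), Jensen→Section 2pm (63 points) — total 86+90+74+63 = 313 points.
Column-greedy (each section in turn goes to its best remaining student) gives 276 points, worse by 37.
No other one-to-one assignment exceeds 313 points.

Maximum total: 313 points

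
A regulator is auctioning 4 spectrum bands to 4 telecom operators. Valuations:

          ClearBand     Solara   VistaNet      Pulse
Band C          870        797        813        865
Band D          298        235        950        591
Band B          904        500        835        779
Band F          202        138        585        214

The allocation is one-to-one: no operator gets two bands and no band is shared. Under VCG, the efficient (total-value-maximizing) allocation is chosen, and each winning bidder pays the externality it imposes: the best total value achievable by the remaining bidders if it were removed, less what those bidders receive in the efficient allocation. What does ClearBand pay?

ClearBand pays $553M.

Efficient allocation: ClearBand→Band B ($904M), Solara→Band C ($797M), VistaNet→Band F ($585M), Pulse→Band D ($591M); total welfare W = $2877M.
ClearBand receives Band B at value $904M, so the others get W − 904 = $1973M.
Without ClearBand: best allocation of the remaining 3 bidders over all 4 bands is Solara→Band C ($797M), VistaNet→Band D ($950M), Pulse→Band B ($779M), total $2526M.
VCG payment = (others' best without ClearBand) − (others' welfare with ClearBand) = 2526 − 1973 = $553M.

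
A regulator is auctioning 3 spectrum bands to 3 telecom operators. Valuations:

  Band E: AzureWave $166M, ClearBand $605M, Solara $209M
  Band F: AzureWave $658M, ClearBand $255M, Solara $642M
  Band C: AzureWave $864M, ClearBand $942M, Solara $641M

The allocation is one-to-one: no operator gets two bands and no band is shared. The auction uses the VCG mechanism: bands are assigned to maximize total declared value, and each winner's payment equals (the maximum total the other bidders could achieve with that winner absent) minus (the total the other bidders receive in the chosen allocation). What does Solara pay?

Efficient allocation: AzureWave→Band C ($864M), ClearBand→Band E ($605M), Solara→Band F ($642M); total welfare W = $2111M.
Solara receives Band F at value $642M, so the others get W − 642 = $1469M.
Without Solara: best allocation of the remaining 2 bidders over all 3 bands is AzureWave→Band F ($658M), ClearBand→Band C ($942M), total $1600M.
VCG payment = (others' best without Solara) − (others' welfare with Solara) = 1600 − 1469 = $131M.

Solara pays $131M.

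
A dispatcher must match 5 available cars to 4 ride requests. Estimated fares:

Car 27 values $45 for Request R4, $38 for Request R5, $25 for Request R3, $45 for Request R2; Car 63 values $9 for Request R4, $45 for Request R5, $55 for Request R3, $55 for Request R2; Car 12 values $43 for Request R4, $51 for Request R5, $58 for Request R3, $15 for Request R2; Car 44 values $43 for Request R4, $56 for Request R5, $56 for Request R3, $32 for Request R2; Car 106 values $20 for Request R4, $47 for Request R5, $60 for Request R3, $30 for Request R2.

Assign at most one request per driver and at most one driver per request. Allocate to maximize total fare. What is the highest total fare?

Maximum total: $216

Optimal: Car 27→Request R4 ($45), Car 44→Request R5 ($56), Car 106→Request R3 ($60), Car 63→Request R2 ($55) — total 45+56+60+55 = $216.
Row-greedy (each driver in turn takes its best remaining request) gives $183, worse by 33.
Swapping Car 106↔Car 27 (Car 106→Request R4 $20, Car 27→Request R3 $25) loses 60.
No other one-to-one assignment exceeds $216.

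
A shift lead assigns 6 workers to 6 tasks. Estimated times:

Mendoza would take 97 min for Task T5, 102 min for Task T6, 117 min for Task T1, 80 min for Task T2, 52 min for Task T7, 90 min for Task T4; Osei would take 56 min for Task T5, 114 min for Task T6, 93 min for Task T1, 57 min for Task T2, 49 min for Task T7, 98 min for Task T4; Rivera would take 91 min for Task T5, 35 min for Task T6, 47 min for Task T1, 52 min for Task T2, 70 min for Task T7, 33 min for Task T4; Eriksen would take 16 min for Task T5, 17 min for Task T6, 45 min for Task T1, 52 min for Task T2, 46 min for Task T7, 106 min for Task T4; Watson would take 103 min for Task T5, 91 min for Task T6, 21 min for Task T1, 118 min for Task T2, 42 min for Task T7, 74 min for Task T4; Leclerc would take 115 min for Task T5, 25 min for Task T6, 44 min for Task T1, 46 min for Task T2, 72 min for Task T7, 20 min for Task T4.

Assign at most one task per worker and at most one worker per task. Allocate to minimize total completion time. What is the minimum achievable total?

Optimal: Mendoza→Task T7 (52 min), Osei→Task T2 (57 min), Rivera→Task T6 (35 min), Eriksen→Task T5 (16 min), Watson→Task T1 (21 min), Leclerc→Task T4 (20 min) — total 52+57+35+16+21+20 = 201 min.
Next-best assignment: Mendoza→Task T7, Osei→Task T2, Rivera→Task T4, Eriksen→Task T5, Watson→Task T1, Leclerc→Task T6 = 204 min.
Swapping Mendoza↔Osei (Mendoza→Task T2 80 min, Osei→Task T7 49 min) adds 20.

Minimum total: 201 min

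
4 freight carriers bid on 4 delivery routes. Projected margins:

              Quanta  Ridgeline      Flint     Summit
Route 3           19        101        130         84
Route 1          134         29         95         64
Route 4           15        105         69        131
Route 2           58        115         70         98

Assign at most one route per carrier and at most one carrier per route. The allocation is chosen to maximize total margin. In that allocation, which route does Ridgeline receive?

Ridgeline receives Route 2.

Optimal: Quanta→Route 1 ($134k), Ridgeline→Route 2 ($115k), Flint→Route 3 ($130k), Summit→Route 4 ($131k) — total 134+115+130+131 = $510k.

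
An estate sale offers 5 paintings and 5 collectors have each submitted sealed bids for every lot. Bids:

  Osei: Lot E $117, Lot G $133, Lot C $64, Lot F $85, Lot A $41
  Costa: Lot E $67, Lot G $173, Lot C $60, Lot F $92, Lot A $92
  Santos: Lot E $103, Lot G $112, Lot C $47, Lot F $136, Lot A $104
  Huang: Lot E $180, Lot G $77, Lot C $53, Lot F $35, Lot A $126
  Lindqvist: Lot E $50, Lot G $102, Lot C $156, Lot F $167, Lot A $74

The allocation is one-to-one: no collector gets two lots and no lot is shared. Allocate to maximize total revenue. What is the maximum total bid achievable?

This is the linear assignment problem.
Optimal: Osei→Lot E ($117), Costa→Lot G ($173), Santos→Lot F ($136), Huang→Lot A ($126), Lindqvist→Lot C ($156) — total 117+173+136+126+156 = $708.
Max-entry greedy (repeatedly take the single best remaining cell) gives $688, worse by 20.
Checked against all permutations: $708 is optimal.

Maximum total: $708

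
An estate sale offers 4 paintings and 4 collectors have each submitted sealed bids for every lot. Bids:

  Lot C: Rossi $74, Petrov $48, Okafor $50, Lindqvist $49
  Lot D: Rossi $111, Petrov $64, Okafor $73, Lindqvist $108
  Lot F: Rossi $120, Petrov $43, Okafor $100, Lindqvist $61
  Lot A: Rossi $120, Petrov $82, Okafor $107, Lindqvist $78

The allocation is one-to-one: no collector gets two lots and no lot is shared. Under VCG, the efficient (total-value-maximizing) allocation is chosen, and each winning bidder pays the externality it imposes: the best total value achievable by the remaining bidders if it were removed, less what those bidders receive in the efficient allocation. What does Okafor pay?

Efficient allocation: Rossi→Lot F ($120), Petrov→Lot C ($48), Okafor→Lot A ($107), Lindqvist→Lot D ($108); total welfare W = $383.
Okafor receives Lot A at value $107, so the others get W − 107 = $276.
Without Okafor: best allocation of the remaining 3 bidders over all 4 lots is Rossi→Lot F ($120), Petrov→Lot A ($82), Lindqvist→Lot D ($108), total $310.
VCG payment = (others' best without Okafor) − (others' welfare with Okafor) = 310 − 276 = $34.

Okafor pays $34.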